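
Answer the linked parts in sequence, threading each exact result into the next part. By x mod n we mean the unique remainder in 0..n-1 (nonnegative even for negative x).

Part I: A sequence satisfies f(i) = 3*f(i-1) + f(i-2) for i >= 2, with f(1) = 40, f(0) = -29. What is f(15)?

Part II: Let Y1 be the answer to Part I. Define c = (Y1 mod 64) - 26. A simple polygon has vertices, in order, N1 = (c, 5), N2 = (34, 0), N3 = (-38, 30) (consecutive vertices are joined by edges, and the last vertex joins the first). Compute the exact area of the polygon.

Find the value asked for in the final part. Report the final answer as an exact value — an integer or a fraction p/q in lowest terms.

Part I: f(2) = 3*(40) + 1*(-29) = 91; iterating: f(2)=91, f(3)=313, f(4)=1030, f(5)=3403, f(6)=11239, f(7)=37120, f(8)=122599, f(9)=404917, f(10)=1337350, f(11)=4416967, f(12)=14588251, f(13)=48181720, f(14)=159133411, f(15)=525581953; answer 525581953
Part II: Y1 = 525581953; c = -25; cross terms: (-25*0 - 34*5)=-170, (34*30 - -38*0)=1020, (-38*5 - -25*30)=560; twice the area = |1410| = 1410; area = 705; answer 705

705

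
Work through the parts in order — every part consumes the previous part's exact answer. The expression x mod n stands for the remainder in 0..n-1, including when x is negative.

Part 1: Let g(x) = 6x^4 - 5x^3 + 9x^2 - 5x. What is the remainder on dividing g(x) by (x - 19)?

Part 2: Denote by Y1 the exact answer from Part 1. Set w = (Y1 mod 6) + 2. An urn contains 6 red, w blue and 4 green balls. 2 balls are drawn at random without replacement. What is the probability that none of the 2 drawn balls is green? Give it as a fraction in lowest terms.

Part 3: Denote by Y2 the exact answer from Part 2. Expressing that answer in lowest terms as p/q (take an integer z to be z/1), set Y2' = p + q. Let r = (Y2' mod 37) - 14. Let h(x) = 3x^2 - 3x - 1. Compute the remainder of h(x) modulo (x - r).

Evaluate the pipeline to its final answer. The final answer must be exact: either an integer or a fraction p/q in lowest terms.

1025

Part 1: remainder = value at the root: 6*(19)^4 - 5*(19)^3 + 9*(19)^2 - 5*(19)^1 = (781926) + (-34295) + (3249) + (-95) = 750785; answer 750785
Part 2: Y1 = 750785; w = 7; total draws C(17,2) = 136; favorable C(13,2) = 78; P = 39/68; answer 39/68
Part 3: Y2 = 39/68; threaded value p + q = 107; r = 19; remainder = value at the root: 3*(19)^2 - 3*(19)^1 - 1 = (1083) + (-57) + (-1) = 1025; answer 1025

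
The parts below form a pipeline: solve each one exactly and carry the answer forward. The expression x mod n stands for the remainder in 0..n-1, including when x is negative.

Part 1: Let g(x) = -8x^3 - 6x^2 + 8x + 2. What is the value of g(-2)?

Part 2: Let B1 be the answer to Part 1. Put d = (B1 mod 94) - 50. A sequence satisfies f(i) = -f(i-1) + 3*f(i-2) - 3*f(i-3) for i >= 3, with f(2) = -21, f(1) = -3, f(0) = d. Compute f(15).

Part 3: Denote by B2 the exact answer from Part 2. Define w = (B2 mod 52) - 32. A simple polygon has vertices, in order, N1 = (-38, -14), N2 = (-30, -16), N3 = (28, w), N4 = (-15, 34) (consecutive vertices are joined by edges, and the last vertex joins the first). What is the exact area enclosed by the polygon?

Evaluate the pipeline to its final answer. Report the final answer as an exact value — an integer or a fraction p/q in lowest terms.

Part 1: -8*(-2)^3 - 6*(-2)^2 + 8*(-2)^1 + 2 = (64) + (-24) + (-16) + (2) = 26; answer 26
Part 2: B1 = 26; d = -24; f(3) = -1*(-21) + 3*(-3) - 3*(-24) = 84; iterating: f(3)=84, f(4)=-138, f(5)=453, f(6)=-1119, f(7)=2892, f(8)=-7608, f(9)=19641, f(10)=-51141, f(11)=132888, f(12)=-345234, f(13)=897321, f(14)=-2331687, f(15)=6059352; answer 6059352
Part 3: B2 = 6059352; w = -32; cross terms: (-38*-16 - -30*-14)=188, (-30*-32 - 28*-16)=1408, (28*34 - -15*-32)=472, (-15*-14 - -38*34)=1502; twice the area = |3570| = 3570; area = 1785; answer 1785

1785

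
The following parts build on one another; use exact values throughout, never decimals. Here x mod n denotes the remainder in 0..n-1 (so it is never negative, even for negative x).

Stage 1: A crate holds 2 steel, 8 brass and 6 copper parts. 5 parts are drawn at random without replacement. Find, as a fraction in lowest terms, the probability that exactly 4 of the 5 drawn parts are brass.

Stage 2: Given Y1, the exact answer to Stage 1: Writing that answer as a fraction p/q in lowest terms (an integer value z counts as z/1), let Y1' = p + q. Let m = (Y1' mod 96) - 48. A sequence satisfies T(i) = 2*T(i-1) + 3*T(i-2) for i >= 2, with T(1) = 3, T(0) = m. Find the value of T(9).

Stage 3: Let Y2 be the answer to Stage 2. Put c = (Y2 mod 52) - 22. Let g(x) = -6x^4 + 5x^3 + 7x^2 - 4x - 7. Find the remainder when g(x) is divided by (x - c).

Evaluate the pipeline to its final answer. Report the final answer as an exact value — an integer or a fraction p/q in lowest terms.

-5

Stage 1: total draws C(16,5) = 4368; favorable C(8,4)*C(8,1) = 560; P = 5/39; answer 5/39
Stage 2: Y1 = 5/39; threaded value p + q = 44; m = -4; T(2) = 2*(3) + 3*(-4) = -6; iterating: T(2)=-6, T(3)=-3, T(4)=-24, T(5)=-57, T(6)=-186, T(7)=-543, T(8)=-1644, T(9)=-4917; answer -4917
Stage 3: Y2 = -4917; c = 1; remainder = value at the root: -6*(1)^4 + 5*(1)^3 + 7*(1)^2 - 4*(1)^1 - 7 = (-6) + (5) + (7) + (-4) + (-7) = -5; answer -5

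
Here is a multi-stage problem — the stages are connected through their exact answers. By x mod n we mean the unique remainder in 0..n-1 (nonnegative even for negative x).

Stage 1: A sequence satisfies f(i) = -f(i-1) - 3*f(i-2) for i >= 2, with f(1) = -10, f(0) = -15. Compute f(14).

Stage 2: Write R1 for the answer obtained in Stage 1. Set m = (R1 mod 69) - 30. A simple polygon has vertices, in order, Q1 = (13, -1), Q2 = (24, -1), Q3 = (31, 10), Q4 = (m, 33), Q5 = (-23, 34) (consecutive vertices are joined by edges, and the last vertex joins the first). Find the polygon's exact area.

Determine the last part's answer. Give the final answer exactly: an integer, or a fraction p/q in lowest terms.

2533/2

Stage 1: f(2) = -1*(-10) - 3*(-15) = 55; iterating: f(2)=55, f(3)=-25, f(4)=-140, f(5)=215, f(6)=205, f(7)=-850, f(8)=235, f(9)=2315, f(10)=-3020, f(11)=-3925, f(12)=12985, f(13)=-1210, f(14)=-37745; answer -37745
Stage 2: R1 = -37745; m = 37; cross terms: (13*-1 - 24*-1)=11, (24*10 - 31*-1)=271, (31*33 - 37*10)=653, (37*34 - -23*33)=2017, (-23*-1 - 13*34)=-419; twice the area = |2533| = 2533; area = 2533/2; answer 2533/2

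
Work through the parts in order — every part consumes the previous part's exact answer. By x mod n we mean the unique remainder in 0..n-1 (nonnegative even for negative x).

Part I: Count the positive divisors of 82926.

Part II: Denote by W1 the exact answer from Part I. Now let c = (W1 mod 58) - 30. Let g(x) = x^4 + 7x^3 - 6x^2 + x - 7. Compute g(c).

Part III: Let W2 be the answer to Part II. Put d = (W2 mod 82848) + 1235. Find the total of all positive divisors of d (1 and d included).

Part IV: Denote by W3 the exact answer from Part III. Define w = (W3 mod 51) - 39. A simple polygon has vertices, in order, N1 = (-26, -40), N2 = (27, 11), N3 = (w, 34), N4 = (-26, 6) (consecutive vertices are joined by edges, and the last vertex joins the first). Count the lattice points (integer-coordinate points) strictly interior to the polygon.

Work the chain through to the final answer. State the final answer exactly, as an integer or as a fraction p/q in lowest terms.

1895

Part I: 82926 = 2 * 3^2 * 17 * 271; number of divisors = (1+1) * (2+1) * (1+1) * (1+1) = 24; answer 24
Part II: W1 = 24; c = -6; 1*(-6)^4 + 7*(-6)^3 - 6*(-6)^2 + 1*(-6)^1 - 7 = (1296) + (-1512) + (-216) + (-6) + (-7) = -445; answer -445
Part III: W2 = -445; d = 83638; 83638 = 2 * 19 * 31 * 71; sigma = (1 + 2) * (1 + 19) * (1 + 31) * (1 + 71) = 3 * 20 * 32 * 72 = 138240; answer 138240
Part IV: W3 = 138240; w = -9; cross terms: (-26*11 - 27*-40)=794, (27*34 - -9*11)=1017, (-9*6 - -26*34)=830, (-26*-40 - -26*6)=1196; twice the area = |3837| = 3837; area = 3837/2; boundary points = 1 + 1 + 1 + 46 = 49; strictly interior points = area - boundary/2 + 1 = 1895; answer 1895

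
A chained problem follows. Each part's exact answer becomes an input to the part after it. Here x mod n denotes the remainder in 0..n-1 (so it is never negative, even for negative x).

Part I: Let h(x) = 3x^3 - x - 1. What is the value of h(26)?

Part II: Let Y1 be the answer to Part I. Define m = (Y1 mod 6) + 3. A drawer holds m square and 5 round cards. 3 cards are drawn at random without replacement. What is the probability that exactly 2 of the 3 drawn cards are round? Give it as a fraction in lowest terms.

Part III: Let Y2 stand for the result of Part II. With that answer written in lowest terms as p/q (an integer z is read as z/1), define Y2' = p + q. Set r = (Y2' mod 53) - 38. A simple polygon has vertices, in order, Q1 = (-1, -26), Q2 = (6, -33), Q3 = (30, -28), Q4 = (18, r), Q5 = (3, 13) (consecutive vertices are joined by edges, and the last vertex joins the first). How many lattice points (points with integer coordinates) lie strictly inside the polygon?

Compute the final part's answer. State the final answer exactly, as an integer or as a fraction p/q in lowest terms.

Part I: 3*(26)^3 - 1*(26)^1 - 1 = (52728) + (-26) + (-1) = 52701; answer 52701
Part II: Y1 = 52701; m = 6; total draws C(11,3) = 165; favorable C(5,2)*C(6,1) = 60; P = 4/11; answer 4/11
Part III: Y2 = 4/11; threaded value p + q = 15; r = -23; cross terms: (-1*-33 - 6*-26)=189, (6*-28 - 30*-33)=822, (30*-23 - 18*-28)=-186, (18*13 - 3*-23)=303, (3*-26 - -1*13)=-65; twice the area = |1063| = 1063; area = 1063/2; boundary points = 7 + 1 + 1 + 3 + 1 = 13; strictly interior points = area - boundary/2 + 1 = 526; answer 526

526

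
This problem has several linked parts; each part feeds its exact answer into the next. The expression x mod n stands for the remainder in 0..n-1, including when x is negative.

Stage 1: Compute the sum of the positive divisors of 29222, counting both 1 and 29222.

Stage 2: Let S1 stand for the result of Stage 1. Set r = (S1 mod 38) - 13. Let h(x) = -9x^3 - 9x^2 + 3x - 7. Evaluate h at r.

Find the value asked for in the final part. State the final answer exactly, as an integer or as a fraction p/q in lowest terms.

Stage 1: 29222 = 2 * 19 * 769; sigma = (1 + 2) * (1 + 19) * (1 + 769) = 3 * 20 * 770 = 46200; answer 46200
Stage 2: S1 = 46200; r = 17; -9*(17)^3 - 9*(17)^2 + 3*(17)^1 - 7 = (-44217) + (-2601) + (51) + (-7) = -46774; answer -46774

-46774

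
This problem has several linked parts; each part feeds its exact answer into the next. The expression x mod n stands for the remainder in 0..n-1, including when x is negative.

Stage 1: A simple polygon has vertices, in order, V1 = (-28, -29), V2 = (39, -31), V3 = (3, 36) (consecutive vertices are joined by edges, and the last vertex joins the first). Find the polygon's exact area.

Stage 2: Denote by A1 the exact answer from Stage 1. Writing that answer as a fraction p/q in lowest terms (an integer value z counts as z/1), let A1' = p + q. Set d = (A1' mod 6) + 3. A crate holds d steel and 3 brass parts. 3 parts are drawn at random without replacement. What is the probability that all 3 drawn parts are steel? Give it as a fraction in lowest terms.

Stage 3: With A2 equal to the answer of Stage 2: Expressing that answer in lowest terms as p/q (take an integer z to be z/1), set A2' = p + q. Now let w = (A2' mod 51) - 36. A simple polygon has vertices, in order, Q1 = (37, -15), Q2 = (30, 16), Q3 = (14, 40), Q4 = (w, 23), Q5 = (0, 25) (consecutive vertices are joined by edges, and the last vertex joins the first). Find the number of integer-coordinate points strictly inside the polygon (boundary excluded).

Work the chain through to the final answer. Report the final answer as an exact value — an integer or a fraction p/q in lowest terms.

777

Stage 1: cross terms: (-28*-31 - 39*-29)=1999, (39*36 - 3*-31)=1497, (3*-29 - -28*36)=921; twice the area = |4417| = 4417; area = 4417/2; answer 4417/2
Stage 2: A1 = 4417/2; threaded value p + q = 4419; d = 6; total draws C(9,3) = 84; favorable C(6,3) = 20; P = 5/21; answer 5/21
Stage 3: A2 = 5/21; threaded value p + q = 26; w = -10; cross terms: (37*16 - 30*-15)=1042, (30*40 - 14*16)=976, (14*23 - -10*40)=722, (-10*25 - 0*23)=-250, (0*-15 - 37*25)=-925; twice the area = |1565| = 1565; area = 1565/2; boundary points = 1 + 8 + 1 + 2 + 1 = 13; strictly interior points = area - boundary/2 + 1 = 777; answer 777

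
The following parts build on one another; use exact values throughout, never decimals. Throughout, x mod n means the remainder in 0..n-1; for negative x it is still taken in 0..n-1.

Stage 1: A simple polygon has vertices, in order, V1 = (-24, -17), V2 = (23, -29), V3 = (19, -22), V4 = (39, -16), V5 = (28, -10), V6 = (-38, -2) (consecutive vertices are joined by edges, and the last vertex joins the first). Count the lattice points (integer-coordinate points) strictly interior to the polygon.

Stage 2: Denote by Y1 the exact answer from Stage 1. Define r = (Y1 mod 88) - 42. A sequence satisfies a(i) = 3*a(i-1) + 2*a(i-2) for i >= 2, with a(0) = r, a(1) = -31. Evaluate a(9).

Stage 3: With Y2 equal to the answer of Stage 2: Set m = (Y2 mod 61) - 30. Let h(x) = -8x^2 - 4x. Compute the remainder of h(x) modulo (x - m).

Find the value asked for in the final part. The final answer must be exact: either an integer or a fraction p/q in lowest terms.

Stage 1: cross terms: (-24*-29 - 23*-17)=1087, (23*-22 - 19*-29)=45, (19*-16 - 39*-22)=554, (39*-10 - 28*-16)=58, (28*-2 - -38*-10)=-436, (-38*-17 - -24*-2)=598; twice the area = |1906| = 1906; area = 953; boundary points = 1 + 1 + 2 + 1 + 2 + 1 = 8; strictly interior points = area - boundary/2 + 1 = 950; answer 950
Stage 2: Y1 = 950; r = 28; a(2) = 3*(-31) + 2*(28) = -37; iterating: a(2)=-37, a(3)=-173, a(4)=-593, a(5)=-2125, a(6)=-7561, a(7)=-26933, a(8)=-95921, a(9)=-341629; answer -341629
Stage 3: Y2 = -341629; m = 2; remainder = value at the root: -8*(2)^2 - 4*(2)^1 = (-32) + (-8) = -40; answer -40

-40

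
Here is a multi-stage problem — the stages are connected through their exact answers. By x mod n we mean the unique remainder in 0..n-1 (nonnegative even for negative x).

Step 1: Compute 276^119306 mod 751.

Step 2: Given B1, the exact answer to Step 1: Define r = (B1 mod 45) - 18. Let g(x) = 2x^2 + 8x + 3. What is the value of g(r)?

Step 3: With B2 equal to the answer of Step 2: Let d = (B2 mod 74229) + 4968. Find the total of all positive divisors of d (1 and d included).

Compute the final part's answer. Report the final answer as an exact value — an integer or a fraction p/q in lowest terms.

Step 1: squarings mod 751: 276^1=276, 276^2=325, 276^4=485, 276^8=162, 276^16=710, 276^32=179, 276^64=499, 276^128=420, 276^256=666, 276^512=466, 276^1024=117, 276^2048=171, 276^4096=703, 276^8192=51, 276^16384=348, 276^32768=193, 276^65536=450; 276^119306 = 276^2 * 276^8 * 276^512 * 276^4096 * 276^16384 * 276^32768 * 276^65536 = 666 (mod 751); answer 666
Step 2: B1 = 666; r = 18; 2*(18)^2 + 8*(18)^1 + 3 = (648) + (144) + (3) = 795; answer 795
Step 3: B2 = 795; d = 5763; 5763 = 3 * 17 * 113; sigma = (1 + 3) * (1 + 17) * (1 + 113) = 4 * 18 * 114 = 8208; answer 8208

8208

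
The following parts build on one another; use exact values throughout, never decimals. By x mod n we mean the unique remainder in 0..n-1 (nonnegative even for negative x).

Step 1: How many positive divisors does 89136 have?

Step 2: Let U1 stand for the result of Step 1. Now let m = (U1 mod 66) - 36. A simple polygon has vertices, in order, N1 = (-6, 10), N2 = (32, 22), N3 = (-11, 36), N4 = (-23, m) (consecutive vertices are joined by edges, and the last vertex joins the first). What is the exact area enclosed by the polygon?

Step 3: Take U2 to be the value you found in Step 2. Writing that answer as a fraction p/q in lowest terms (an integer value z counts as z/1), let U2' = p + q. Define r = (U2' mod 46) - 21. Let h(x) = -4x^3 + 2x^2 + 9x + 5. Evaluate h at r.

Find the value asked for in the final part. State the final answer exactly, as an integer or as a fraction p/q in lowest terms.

20082

Step 1: 89136 = 2^4 * 3^2 * 619; number of divisors = (4+1) * (2+1) * (1+1) = 30; answer 30
Step 2: U1 = 30; m = -6; cross terms: (-6*22 - 32*10)=-452, (32*36 - -11*22)=1394, (-11*-6 - -23*36)=894, (-23*10 - -6*-6)=-266; twice the area = |1570| = 1570; area = 785; answer 785
Step 3: U2 = 785; threaded value p + q = 786; r = -17; -4*(-17)^3 + 2*(-17)^2 + 9*(-17)^1 + 5 = (19652) + (578) + (-153) + (5) = 20082; answer 20082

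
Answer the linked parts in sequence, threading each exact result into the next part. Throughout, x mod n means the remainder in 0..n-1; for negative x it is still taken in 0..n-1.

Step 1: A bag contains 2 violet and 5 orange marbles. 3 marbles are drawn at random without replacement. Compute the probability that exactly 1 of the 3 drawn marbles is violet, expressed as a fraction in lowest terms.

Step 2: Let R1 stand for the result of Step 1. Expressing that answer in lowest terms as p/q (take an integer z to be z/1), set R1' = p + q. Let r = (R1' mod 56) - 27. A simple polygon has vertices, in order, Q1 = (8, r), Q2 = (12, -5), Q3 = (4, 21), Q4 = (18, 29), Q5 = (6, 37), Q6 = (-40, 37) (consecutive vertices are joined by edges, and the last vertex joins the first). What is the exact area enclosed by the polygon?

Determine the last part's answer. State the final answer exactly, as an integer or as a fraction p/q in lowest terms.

Step 1: total draws C(7,3) = 35; favorable C(2,1)*C(5,2) = 20; P = 4/7; answer 4/7
Step 2: R1 = 4/7; threaded value p + q = 11; r = -16; cross terms: (8*-5 - 12*-16)=152, (12*21 - 4*-5)=272, (4*29 - 18*21)=-262, (18*37 - 6*29)=492, (6*37 - -40*37)=1702, (-40*-16 - 8*37)=344; twice the area = |2700| = 2700; area = 1350; answer 1350

1350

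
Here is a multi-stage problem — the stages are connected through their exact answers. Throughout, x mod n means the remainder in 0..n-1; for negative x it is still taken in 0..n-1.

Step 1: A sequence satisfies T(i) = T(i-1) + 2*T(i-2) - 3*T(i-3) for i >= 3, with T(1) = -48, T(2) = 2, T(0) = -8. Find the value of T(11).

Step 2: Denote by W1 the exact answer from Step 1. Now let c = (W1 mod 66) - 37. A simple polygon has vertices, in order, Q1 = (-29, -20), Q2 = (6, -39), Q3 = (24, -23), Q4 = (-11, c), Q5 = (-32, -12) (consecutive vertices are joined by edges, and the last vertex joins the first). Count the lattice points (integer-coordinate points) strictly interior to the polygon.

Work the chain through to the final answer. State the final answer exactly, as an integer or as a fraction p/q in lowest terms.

351

Step 1: T(3) = 1*(2) + 2*(-48) - 3*(-8) = -70; iterating: T(3)=-70, T(4)=78, T(5)=-68, T(6)=298, T(7)=-72, T(8)=728, T(9)=-310, T(10)=1362, T(11)=-1442; answer -1442
Step 2: W1 = -1442; c = -27; cross terms: (-29*-39 - 6*-20)=1251, (6*-23 - 24*-39)=798, (24*-27 - -11*-23)=-901, (-11*-12 - -32*-27)=-732, (-32*-20 - -29*-12)=292; twice the area = |708| = 708; area = 354; boundary points = 1 + 2 + 1 + 3 + 1 = 8; strictly interior points = area - boundary/2 + 1 = 351; answer 351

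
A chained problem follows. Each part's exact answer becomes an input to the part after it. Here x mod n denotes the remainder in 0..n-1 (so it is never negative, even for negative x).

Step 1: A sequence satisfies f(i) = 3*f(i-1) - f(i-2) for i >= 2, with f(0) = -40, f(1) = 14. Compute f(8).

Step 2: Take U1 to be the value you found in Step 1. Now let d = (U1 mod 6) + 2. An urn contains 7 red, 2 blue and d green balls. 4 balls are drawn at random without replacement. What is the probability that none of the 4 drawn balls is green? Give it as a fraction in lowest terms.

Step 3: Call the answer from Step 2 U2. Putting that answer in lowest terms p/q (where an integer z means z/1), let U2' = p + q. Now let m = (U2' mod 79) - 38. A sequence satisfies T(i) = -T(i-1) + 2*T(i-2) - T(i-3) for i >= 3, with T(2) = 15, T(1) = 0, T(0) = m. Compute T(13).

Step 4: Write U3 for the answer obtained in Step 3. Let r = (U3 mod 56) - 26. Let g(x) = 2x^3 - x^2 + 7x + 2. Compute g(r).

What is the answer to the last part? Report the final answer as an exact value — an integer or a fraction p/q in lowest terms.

-25022

Step 1: f(2) = 3*(14) - 1*(-40) = 82; iterating: f(2)=82, f(3)=232, f(4)=614, f(5)=1610, f(6)=4216, f(7)=11038, f(8)=28898; answer 28898
Step 2: U1 = 28898; d = 4; total draws C(13,4) = 715; favorable C(9,4) = 126; P = 126/715; answer 126/715
Step 3: U2 = 126/715; threaded value p + q = 841; m = 13; T(3) = -1*(15) + 2*(0) - 1*(13) = -28; iterating: T(3)=-28, T(4)=58, T(5)=-129, T(6)=273, T(7)=-589, T(8)=1264, T(9)=-2715, T(10)=5832, T(11)=-12526, T(12)=26905, T(13)=-57789; answer -57789
Step 4: U3 = -57789; r = -23; 2*(-23)^3 - 1*(-23)^2 + 7*(-23)^1 + 2 = (-24334) + (-529) + (-161) + (2) = -25022; answer -25022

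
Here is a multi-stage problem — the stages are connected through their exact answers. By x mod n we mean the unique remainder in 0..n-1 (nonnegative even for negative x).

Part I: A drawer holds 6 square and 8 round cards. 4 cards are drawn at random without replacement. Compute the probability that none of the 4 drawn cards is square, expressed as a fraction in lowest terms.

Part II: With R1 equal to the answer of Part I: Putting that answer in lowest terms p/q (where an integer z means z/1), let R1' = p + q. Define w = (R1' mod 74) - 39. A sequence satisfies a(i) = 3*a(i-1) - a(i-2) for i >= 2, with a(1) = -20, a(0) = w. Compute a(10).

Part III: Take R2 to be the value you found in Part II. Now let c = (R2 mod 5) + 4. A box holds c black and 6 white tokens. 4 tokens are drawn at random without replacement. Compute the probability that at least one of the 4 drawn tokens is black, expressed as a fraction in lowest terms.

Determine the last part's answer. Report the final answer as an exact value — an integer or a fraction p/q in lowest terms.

Part I: total draws C(14,4) = 1001; favorable C(8,4) = 70; P = 10/143; answer 10/143
Part II: R1 = 10/143; threaded value p + q = 153; w = -34; a(2) = 3*(-20) - 1*(-34) = -26; iterating: a(2)=-26, a(3)=-58, a(4)=-148, a(5)=-386, a(6)=-1010, a(7)=-2644, a(8)=-6922, a(9)=-18122, a(10)=-47444; answer -47444
Part III: R2 = -47444; c = 5; total draws C(11,4) = 330; complement C(6,4) = 15; favorable 330 - 15 = 315; P = 21/22; answer 21/22

21/22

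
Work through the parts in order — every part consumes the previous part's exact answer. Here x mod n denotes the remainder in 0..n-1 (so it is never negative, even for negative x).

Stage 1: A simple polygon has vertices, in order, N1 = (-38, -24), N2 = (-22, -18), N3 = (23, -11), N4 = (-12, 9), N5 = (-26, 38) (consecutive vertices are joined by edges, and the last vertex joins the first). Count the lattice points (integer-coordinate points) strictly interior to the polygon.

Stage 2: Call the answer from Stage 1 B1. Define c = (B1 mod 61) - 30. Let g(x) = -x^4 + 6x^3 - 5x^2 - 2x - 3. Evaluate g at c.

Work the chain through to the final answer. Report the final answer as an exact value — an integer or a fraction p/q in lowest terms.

-16483

Stage 1: cross terms: (-38*-18 - -22*-24)=156, (-22*-11 - 23*-18)=656, (23*9 - -12*-11)=75, (-12*38 - -26*9)=-222, (-26*-24 - -38*38)=2068; twice the area = |2733| = 2733; area = 2733/2; boundary points = 2 + 1 + 5 + 1 + 2 = 11; strictly interior points = area - boundary/2 + 1 = 1362; answer 1362
Stage 2: B1 = 1362; c = -10; -1*(-10)^4 + 6*(-10)^3 - 5*(-10)^2 - 2*(-10)^1 - 3 = (-10000) + (-6000) + (-500) + (20) + (-3) = -16483; answer -16483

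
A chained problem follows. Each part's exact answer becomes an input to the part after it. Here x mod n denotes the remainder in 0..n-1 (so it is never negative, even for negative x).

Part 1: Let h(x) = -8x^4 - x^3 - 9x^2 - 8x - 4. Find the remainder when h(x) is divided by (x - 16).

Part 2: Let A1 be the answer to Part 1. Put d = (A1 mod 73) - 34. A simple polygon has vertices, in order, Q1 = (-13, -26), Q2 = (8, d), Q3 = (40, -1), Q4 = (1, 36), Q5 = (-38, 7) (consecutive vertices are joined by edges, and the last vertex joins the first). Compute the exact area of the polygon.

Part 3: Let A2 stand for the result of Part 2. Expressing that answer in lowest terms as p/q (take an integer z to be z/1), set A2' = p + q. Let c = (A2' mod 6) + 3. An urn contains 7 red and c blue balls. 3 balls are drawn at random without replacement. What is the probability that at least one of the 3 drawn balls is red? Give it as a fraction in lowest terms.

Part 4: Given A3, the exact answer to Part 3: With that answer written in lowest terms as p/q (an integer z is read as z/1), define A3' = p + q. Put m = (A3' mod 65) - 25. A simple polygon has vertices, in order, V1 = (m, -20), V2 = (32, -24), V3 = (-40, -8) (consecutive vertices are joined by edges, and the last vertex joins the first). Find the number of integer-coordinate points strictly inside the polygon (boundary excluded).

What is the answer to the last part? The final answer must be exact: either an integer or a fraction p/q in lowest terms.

297

Part 1: remainder = value at the root: -8*(16)^4 - 1*(16)^3 - 9*(16)^2 - 8*(16)^1 - 4 = (-524288) + (-4096) + (-2304) + (-128) + (-4) = -530820; answer -530820
Part 2: A1 = -530820; d = 2; cross terms: (-13*2 - 8*-26)=182, (8*-1 - 40*2)=-88, (40*36 - 1*-1)=1441, (1*7 - -38*36)=1375, (-38*-26 - -13*7)=1079; twice the area = |3989| = 3989; area = 3989/2; answer 3989/2
Part 3: A2 = 3989/2; threaded value p + q = 3991; c = 4; total draws C(11,3) = 165; complement C(4,3) = 4; favorable 165 - 4 = 161; P = 161/165; answer 161/165
Part 4: A3 = 161/165; threaded value p + q = 326; m = -24; cross terms: (-24*-24 - 32*-20)=1216, (32*-8 - -40*-24)=-1216, (-40*-20 - -24*-8)=608; twice the area = |608| = 608; area = 304; boundary points = 4 + 8 + 4 = 16; strictly interior points = area - boundary/2 + 1 = 297; answer 297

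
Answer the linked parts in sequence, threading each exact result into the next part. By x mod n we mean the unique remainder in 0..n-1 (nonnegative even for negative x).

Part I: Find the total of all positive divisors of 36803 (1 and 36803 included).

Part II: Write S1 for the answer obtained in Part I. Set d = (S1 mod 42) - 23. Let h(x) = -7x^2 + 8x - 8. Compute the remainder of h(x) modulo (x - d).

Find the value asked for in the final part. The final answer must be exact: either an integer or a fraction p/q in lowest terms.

Part I: 36803 = 13 * 19 * 149; sigma = (1 + 13) * (1 + 19) * (1 + 149) = 14 * 20 * 150 = 42000; answer 42000
Part II: S1 = 42000; d = -23; remainder = value at the root: -7*(-23)^2 + 8*(-23)^1 - 8 = (-3703) + (-184) + (-8) = -3895; answer -3895

-3895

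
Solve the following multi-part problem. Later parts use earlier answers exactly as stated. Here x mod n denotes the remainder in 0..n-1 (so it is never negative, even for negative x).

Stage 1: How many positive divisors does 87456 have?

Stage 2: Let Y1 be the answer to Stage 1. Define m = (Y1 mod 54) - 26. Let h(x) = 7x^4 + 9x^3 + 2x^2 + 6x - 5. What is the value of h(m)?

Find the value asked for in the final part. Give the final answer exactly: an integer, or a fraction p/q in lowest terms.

31

Stage 1: 87456 = 2^5 * 3 * 911; number of divisors = (5+1) * (1+1) * (1+1) = 24; answer 24
Stage 2: Y1 = 24; m = -2; 7*(-2)^4 + 9*(-2)^3 + 2*(-2)^2 + 6*(-2)^1 - 5 = (112) + (-72) + (8) + (-12) + (-5) = 31; answer 31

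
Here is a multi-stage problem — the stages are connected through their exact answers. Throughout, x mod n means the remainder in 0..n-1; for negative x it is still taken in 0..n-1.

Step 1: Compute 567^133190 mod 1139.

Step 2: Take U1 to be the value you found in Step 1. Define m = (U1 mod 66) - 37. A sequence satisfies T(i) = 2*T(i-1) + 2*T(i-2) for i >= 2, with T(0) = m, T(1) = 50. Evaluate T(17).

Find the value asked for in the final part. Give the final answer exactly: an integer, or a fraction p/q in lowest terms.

Step 1: squarings mod 1139: 567^1=567, 567^2=291, 567^4=395, 567^8=1121, 567^16=324, 567^32=188, 567^64=35, 567^128=86, 567^256=562, 567^512=341, 567^1024=103, 567^2048=358, 567^4096=596, 567^8192=987, 567^16384=324, 567^32768=188, 567^65536=35, 567^131072=86; 567^133190 = 567^2 * 567^4 * 567^64 * 567^2048 * 567^131072 = 1028 (mod 1139); answer 1028
Step 2: U1 = 1028; m = 1; T(2) = 2*(50) + 2*(1) = 102; iterating: T(2)=102, T(3)=304, T(4)=812, T(5)=2232, T(6)=6088, T(7)=16640, T(8)=45456, T(9)=124192, T(10)=339296, T(11)=926976, T(12)=2532544, T(13)=6919040, T(14)=18903168, T(15)=51644416, T(16)=141095168, T(17)=385479168; answer 385479168

385479168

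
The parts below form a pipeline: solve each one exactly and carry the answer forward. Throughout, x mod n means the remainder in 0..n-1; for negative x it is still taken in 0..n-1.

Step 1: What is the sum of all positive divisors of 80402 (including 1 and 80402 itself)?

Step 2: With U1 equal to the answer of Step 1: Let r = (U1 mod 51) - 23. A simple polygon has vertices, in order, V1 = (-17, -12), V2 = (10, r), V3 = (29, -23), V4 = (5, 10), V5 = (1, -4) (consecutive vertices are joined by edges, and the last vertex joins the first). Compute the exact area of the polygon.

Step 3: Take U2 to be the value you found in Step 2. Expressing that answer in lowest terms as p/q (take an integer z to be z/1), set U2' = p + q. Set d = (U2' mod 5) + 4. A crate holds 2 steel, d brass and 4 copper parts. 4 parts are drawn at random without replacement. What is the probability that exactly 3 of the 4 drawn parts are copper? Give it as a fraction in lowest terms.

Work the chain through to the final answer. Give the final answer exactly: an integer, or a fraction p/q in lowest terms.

Step 1: 80402 = 2 * 7 * 5743; sigma = (1 + 2) * (1 + 7) * (1 + 5743) = 3 * 8 * 5744 = 137856; answer 137856
Step 2: U1 = 137856; r = -20; cross terms: (-17*-20 - 10*-12)=460, (10*-23 - 29*-20)=350, (29*10 - 5*-23)=405, (5*-4 - 1*10)=-30, (1*-12 - -17*-4)=-80; twice the area = |1105| = 1105; area = 1105/2; answer 1105/2
Step 3: U2 = 1105/2; threaded value p + q = 1107; d = 6; total draws C(12,4) = 495; favorable C(4,3)*C(8,1) = 32; P = 32/495; answer 32/495

32/495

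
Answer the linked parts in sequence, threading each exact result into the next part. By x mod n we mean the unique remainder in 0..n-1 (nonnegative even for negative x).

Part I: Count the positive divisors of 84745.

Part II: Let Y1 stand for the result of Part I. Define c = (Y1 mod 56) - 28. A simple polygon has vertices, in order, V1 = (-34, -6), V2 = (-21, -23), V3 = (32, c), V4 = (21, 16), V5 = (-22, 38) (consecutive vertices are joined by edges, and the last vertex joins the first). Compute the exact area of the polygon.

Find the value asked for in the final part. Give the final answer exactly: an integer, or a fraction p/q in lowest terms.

Part I: 84745 = 5 * 17 * 997; number of divisors = (1+1) * (1+1) * (1+1) = 8; answer 8
Part II: Y1 = 8; c = -20; cross terms: (-34*-23 - -21*-6)=656, (-21*-20 - 32*-23)=1156, (32*16 - 21*-20)=932, (21*38 - -22*16)=1150, (-22*-6 - -34*38)=1424; twice the area = |5318| = 5318; area = 2659; answer 2659

2659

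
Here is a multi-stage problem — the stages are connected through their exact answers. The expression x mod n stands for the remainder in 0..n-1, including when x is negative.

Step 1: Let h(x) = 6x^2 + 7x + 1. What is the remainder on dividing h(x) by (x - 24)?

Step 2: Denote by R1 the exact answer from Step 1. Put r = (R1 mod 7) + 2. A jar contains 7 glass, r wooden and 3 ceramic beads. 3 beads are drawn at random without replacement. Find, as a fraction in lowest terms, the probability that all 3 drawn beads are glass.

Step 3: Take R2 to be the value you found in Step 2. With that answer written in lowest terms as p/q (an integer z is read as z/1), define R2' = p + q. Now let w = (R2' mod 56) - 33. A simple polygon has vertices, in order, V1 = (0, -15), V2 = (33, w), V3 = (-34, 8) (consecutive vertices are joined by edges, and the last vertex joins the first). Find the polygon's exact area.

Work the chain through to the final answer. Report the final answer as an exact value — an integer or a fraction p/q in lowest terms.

Step 1: remainder = value at the root: 6*(24)^2 + 7*(24)^1 + 1 = (3456) + (168) + (1) = 3625; answer 3625
Step 2: R1 = 3625; r = 8; total draws C(18,3) = 816; favorable C(7,3) = 35; P = 35/816; answer 35/816
Step 3: R2 = 35/816; threaded value p + q = 851; w = -22; cross terms: (0*-22 - 33*-15)=495, (33*8 - -34*-22)=-484, (-34*-15 - 0*8)=510; twice the area = |521| = 521; area = 521/2; answer 521/2

521/2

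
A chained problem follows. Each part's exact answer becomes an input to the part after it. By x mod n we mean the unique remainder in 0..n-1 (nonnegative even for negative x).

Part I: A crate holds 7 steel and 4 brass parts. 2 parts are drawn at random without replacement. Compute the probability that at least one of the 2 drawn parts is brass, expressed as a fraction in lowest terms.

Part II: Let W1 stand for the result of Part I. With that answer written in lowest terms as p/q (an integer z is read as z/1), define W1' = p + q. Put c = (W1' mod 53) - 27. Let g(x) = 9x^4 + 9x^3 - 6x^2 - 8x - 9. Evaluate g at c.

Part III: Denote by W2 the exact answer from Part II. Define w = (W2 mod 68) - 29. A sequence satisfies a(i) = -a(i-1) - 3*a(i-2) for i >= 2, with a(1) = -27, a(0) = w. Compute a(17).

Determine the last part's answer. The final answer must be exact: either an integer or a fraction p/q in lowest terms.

Part I: total draws C(11,2) = 55; complement C(7,2) = 21; favorable 55 - 21 = 34; P = 34/55; answer 34/55
Part II: W1 = 34/55; threaded value p + q = 89; c = 9; 9*(9)^4 + 9*(9)^3 - 6*(9)^2 - 8*(9)^1 - 9 = (59049) + (6561) + (-486) + (-72) + (-9) = 65043; answer 65043
Part III: W2 = 65043; w = 6; a(2) = -1*(-27) - 3*(6) = 9; iterating: a(2)=9, a(3)=72, a(4)=-99, a(5)=-117, a(6)=414, a(7)=-63, a(8)=-1179, a(9)=1368, a(10)=2169, a(11)=-6273, a(12)=-234, a(13)=19053, a(14)=-18351, a(15)=-38808, a(16)=93861, a(17)=22563; answer 22563

22563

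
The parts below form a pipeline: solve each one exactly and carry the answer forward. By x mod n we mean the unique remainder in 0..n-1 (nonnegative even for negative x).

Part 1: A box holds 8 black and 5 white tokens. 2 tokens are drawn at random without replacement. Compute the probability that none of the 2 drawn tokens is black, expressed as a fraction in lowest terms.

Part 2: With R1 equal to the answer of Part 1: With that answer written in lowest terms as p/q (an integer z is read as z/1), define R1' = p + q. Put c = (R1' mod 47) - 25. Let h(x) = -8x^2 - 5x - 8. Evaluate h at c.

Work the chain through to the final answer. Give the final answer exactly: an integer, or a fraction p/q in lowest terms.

-2991

Part 1: total draws C(13,2) = 78; favorable C(5,2) = 10; P = 5/39; answer 5/39
Part 2: R1 = 5/39; threaded value p + q = 44; c = 19; -8*(19)^2 - 5*(19)^1 - 8 = (-2888) + (-95) + (-8) = -2991; answer -2991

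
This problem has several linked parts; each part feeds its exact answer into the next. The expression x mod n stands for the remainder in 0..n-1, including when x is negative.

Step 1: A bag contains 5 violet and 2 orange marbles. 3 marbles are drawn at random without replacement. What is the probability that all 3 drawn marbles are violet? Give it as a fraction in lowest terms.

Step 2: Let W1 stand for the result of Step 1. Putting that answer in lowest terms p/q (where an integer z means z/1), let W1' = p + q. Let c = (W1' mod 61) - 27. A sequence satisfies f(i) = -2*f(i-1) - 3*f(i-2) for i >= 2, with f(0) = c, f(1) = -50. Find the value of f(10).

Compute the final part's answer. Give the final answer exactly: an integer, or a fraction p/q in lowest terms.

2842

Step 1: total draws C(7,3) = 35; favorable C(5,3) = 10; P = 2/7; answer 2/7
Step 2: W1 = 2/7; threaded value p + q = 9; c = -18; f(2) = -2*(-50) - 3*(-18) = 154; iterating: f(2)=154, f(3)=-158, f(4)=-146, f(5)=766, f(6)=-1094, f(7)=-110, f(8)=3502, f(9)=-6674, f(10)=2842; answer 2842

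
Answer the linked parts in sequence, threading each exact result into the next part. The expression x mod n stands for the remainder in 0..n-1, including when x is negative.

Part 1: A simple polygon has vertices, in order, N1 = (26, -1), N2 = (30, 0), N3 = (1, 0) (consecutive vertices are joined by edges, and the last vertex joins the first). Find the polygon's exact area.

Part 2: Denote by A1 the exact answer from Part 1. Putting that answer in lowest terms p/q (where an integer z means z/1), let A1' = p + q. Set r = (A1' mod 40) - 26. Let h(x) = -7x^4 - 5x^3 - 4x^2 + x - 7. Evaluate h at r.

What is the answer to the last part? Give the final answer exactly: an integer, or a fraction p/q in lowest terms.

-5102

Part 1: cross terms: (26*0 - 30*-1)=30, (30*0 - 1*0)=0, (1*-1 - 26*0)=-1; twice the area = |29| = 29; area = 29/2; answer 29/2
Part 2: A1 = 29/2; threaded value p + q = 31; r = 5; -7*(5)^4 - 5*(5)^3 - 4*(5)^2 + 1*(5)^1 - 7 = (-4375) + (-625) + (-100) + (5) + (-7) = -5102; answer -5102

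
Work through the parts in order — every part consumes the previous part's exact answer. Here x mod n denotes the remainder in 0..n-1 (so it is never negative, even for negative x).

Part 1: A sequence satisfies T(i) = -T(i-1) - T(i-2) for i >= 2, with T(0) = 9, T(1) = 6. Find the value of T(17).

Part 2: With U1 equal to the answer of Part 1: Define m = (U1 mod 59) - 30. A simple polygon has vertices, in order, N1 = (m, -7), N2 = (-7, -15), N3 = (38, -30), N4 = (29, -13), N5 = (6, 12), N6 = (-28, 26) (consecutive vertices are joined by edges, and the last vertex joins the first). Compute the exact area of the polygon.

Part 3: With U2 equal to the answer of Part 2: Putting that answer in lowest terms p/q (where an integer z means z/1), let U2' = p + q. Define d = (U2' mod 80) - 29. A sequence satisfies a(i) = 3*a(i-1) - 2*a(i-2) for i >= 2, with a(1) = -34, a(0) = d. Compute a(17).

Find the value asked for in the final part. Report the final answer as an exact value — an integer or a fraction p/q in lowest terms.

Part 1: T(2) = -1*(6) - 1*(9) = -15; iterating: T(2)=-15, T(3)=9, T(4)=6, T(5)=-15, T(6)=9, T(7)=6, T(8)=-15, T(9)=9, T(10)=6, T(11)=-15, T(12)=9, T(13)=6, T(14)=-15, T(15)=9, T(16)=6, T(17)=-15; answer -15
Part 2: U1 = -15; m = 14; cross terms: (14*-15 - -7*-7)=-259, (-7*-30 - 38*-15)=780, (38*-13 - 29*-30)=376, (29*12 - 6*-13)=426, (6*26 - -28*12)=492, (-28*-7 - 14*26)=-168; twice the area = |1647| = 1647; area = 1647/2; answer 1647/2
Part 3: U2 = 1647/2; threaded value p + q = 1649; d = 20; a(2) = 3*(-34) - 2*(20) = -142; iterating: a(2)=-142, a(3)=-358, a(4)=-790, a(5)=-1654, a(6)=-3382, a(7)=-6838, a(8)=-13750, a(9)=-27574, a(10)=-55222, a(11)=-110518, a(12)=-221110, a(13)=-442294, a(14)=-884662, a(15)=-1769398, a(16)=-3538870, a(17)=-7077814; answer -7077814

-7077814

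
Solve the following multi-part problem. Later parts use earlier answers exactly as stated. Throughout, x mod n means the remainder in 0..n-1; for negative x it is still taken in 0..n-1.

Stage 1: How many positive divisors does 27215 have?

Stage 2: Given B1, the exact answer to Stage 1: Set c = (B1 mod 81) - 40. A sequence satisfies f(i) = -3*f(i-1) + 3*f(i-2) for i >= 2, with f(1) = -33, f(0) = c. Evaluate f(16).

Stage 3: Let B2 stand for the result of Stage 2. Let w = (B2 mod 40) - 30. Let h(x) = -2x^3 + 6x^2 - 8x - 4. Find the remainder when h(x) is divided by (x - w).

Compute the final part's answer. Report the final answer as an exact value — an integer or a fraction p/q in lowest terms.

Stage 1: 27215 = 5 * 5443; number of divisors = (1+1) * (1+1) = 4; answer 4
Stage 2: B1 = 4; c = -36; f(2) = -3*(-33) + 3*(-36) = -9; iterating: f(2)=-9, f(3)=-72, f(4)=189, f(5)=-783, f(6)=2916, f(7)=-11097, f(8)=42039, f(9)=-159408, f(10)=604341, f(11)=-2291247, f(12)=8686764, f(13)=-32934033, f(14)=124862391, f(15)=-473389272, f(16)=1794754989; answer 1794754989
Stage 3: B2 = 1794754989; w = -1; remainder = value at the root: -2*(-1)^3 + 6*(-1)^2 - 8*(-1)^1 - 4 = (2) + (6) + (8) + (-4) = 12; answer 12

12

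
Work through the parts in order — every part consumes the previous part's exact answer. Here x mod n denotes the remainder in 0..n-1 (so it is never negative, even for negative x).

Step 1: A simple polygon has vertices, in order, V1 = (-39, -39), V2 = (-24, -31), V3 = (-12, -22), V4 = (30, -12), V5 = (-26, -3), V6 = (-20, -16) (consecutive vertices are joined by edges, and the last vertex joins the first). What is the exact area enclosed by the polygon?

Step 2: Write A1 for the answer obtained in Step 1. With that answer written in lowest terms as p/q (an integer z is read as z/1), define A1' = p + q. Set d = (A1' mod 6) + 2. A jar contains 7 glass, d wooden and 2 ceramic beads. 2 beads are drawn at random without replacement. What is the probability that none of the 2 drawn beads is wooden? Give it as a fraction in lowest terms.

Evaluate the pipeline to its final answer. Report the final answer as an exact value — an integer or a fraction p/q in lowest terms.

6/11

Step 1: cross terms: (-39*-31 - -24*-39)=273, (-24*-22 - -12*-31)=156, (-12*-12 - 30*-22)=804, (30*-3 - -26*-12)=-402, (-26*-16 - -20*-3)=356, (-20*-39 - -39*-16)=156; twice the area = |1343| = 1343; area = 1343/2; answer 1343/2
Step 2: A1 = 1343/2; threaded value p + q = 1345; d = 3; total draws C(12,2) = 66; favorable C(9,2) = 36; P = 6/11; answer 6/11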